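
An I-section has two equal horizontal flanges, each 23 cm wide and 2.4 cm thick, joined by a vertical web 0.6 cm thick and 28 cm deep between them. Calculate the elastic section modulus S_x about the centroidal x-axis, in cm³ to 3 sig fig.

S_x ≈ 1630 cm³

Break the section into simple shapes (no overlaps), measuring from the bottom-left corner of the bounding box.
Bottom flange: 23 × 2.4, A = 55.2 cm², y = 1.2 cm, Ī = 26.496 cm⁴.
Web: 0.6 × 28, A = 16.8 cm², y = 16.4 cm, Ī = 1097.6 cm⁴.
Top flange: 23 × 2.4, A = 55.2 cm², y = 31.6 cm, Ī = 26.496 cm⁴.
By symmetry the centroid is at mid-height, ȳ = 16.4 cm.
Transfer each piece to the centroidal x-axis using Ī + A·d² with d = y − 16.4:
  bottom flange: d = -15.2 cm → contributes +12 780 cm⁴
  web: d = 0 cm → contributes +1097.6 cm⁴
  top flange: d = 15.2 cm → contributes +12 780 cm⁴
Total I = 26 657 cm⁴.
Extreme fibre distance c = 16.4 cm; S = I/c = 1625.5 cm³.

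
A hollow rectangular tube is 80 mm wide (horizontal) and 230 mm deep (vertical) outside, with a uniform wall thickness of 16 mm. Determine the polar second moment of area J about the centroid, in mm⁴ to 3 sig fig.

Decompose the section into non-overlapping parts with the origin at the bottom-left of its bounding rectangle.
Outer rectangle: 80 × 230, A = 18 400 mm², y = 115 mm, Ī = 81 113 333 mm⁴.
Inner void (subtracted): 48 × 198, A = 9 504 mm², y = 115 mm, Ī = 31 049 568 mm⁴.
By symmetry the centroid is at mid-height, ȳ = 115 mm.
All pieces are centred on the centroidal x-axis, so I = ΣĪ (holes subtracted) = 50 063 765 mm⁴.
Repeating about the centroidal y-axis gives I_y = 7 988 565 mm⁴.
Polar second moment: J = I_x + I_y = 58 052 331 mm⁴.

J ≈ 5.81 × 10⁷ mm⁴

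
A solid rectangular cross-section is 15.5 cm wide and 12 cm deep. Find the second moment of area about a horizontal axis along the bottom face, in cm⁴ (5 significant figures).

I_base ≈ 8928.0 cm⁴

The section: 15.5 × 12, A = 186 cm², y = 6 cm, Ī = 2 232 cm⁴.
Transfer it to a horizontal axis along the bottom face using Ī + A·d² with d = y − 0:
  the section: d = 6 cm → contributes +8 928 cm⁴
Total I = 8 928 cm⁴.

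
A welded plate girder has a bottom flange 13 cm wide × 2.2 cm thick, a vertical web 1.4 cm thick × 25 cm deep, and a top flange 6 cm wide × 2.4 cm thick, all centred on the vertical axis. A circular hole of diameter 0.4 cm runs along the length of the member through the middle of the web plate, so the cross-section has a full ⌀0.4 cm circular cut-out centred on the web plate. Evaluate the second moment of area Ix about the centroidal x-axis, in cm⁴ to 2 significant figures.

Decompose the section into non-overlapping parts with the origin at the bottom-left of its bounding rectangle.
Bottom plate: 13 × 2.2, A = 28.6 cm², y = 1.1 cm, Ī = 11.54 cm⁴.
Web plate: 1.4 × 25, A = 35 cm², y = 14.7 cm, Ī = 1 823 cm⁴.
Top plate: 6 × 2.4, A = 14.4 cm², y = 28.4 cm, Ī = 6.912 cm⁴.
Hole (subtracted): ⌀0.4, A = 0.1257 cm², y = 14.7 cm, Ī = 0.001257 cm⁴.
Centroid: ȳ = ΣA·y / ΣA = 12.24 cm.
Transfer each piece to the centroidal x-axis using Ī + A·d² with d = y − 12.24:
  bottom plate: d = -11.14 cm → contributes +3 560 cm⁴
  web plate: d = 2.461 cm → contributes +2 035 cm⁴
  top plate: d = 16.16 cm → contributes +3 768 cm⁴
  hole: d = 2.461 cm → contributes −0.7626 cm⁴
Total I = 9 362 cm⁴.

Ix ≈ 9400 cm⁴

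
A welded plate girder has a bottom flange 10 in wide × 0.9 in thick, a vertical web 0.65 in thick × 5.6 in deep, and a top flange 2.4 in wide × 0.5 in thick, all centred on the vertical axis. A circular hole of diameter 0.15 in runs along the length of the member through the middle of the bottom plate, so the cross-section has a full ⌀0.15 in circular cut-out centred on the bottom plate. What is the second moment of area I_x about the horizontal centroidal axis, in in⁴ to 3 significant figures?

I_x ≈ 69.0 in⁴

Decompose the section into non-overlapping parts with the origin at the bottom-left of its bounding rectangle.
Bottom plate: 10 × 0.9, A = 9 in², y = 0.45 in, Ī = 0.6075 in⁴.
Web plate: 0.65 × 5.6, A = 3.64 in², y = 3.7 in, Ī = 9.5125 in⁴.
Top plate: 2.4 × 0.5, A = 1.2 in², y = 6.75 in, Ī = 0.025 in⁴.
Hole (subtracted): ⌀0.15, A = 0.017671 in², y = 0.45 in, Ī = 0.00002485 in⁴.
Centroid: ȳ = ΣA·y / ΣA = 1.8528 in.
Transfer each piece to the horizontal centroidal axis using Ī + A·d² with d = y − 1.8528:
  bottom plate: d = -1.4028 in → contributes +18.318 in⁴
  web plate: d = 1.8472 in → contributes +21.933 in⁴
  top plate: d = 4.8972 in → contributes +28.804 in⁴
  hole: d = -1.4028 in → contributes −0.0348 in⁴
Total I = 69.02 in⁴.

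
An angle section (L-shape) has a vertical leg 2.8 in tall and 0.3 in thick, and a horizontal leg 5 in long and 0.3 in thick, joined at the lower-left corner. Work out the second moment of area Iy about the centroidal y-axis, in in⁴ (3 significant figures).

Iy ≈ 5.89 in⁴

Break the section into simple shapes (no overlaps), measuring from the bottom-left corner of the bounding box.
Vertical leg: 0.3 × 2.8, A = 0.84 in², x = 0.15 in, Ī = 0.0063 in⁴.
Horizontal leg (remainder): 4.7 × 0.3, A = 1.41 in², x = 2.65 in, Ī = 2.5956 in⁴.
Centroid: x̄ = ΣA·x / ΣA = 1.7167 in.
Transfer each piece to the centroidal y-axis using Ī + A·d² with d = x − 1.7167:
  vertical leg: d = -1.5667 in → contributes +2.068 in⁴
  horizontal leg (remainder): d = 0.93333 in → contributes +3.8238 in⁴
Total I = 5.8919 in⁴.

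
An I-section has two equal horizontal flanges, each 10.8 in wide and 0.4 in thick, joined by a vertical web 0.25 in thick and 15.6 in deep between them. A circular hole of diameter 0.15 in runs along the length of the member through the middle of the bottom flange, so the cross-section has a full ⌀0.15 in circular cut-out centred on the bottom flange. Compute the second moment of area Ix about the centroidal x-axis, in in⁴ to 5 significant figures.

Decompose the section into non-overlapping parts with the origin at the bottom-left of its bounding rectangle.
Bottom flange: 10.8 × 0.4, A = 4.32 in², y = 0.2 in, Ī = 0.0576 in⁴.
Web: 0.25 × 15.6, A = 3.9 in², y = 8.2 in, Ī = 79.092 in⁴.
Top flange: 10.8 × 0.4, A = 4.32 in², y = 16.2 in, Ī = 0.0576 in⁴.
Hole (subtracted): ⌀0.15, A = 0.01767146 in², y = 0.2 in, Ī = 0.00002485049 in⁴.
Centroid: ȳ = ΣA·y / ΣA = 8.21129 in.
Transfer each piece to the centroidal x-axis using Ī + A·d² with d = y − 8.21129:
  bottom flange: d = -8.01129 in → contributes +277.3185 in⁴
  web: d = -0.01128957 in → contributes +79.0925 in⁴
  top flange: d = 7.98871 in → contributes +275.7578 in⁴
  hole: d = -8.01129 in → contributes −1.134193 in⁴
Total I = 631.0346 in⁴.

Ix ≈ 631.03 in⁴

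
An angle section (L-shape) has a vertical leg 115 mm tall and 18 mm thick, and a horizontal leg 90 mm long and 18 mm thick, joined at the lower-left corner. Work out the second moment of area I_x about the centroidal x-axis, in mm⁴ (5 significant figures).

Treat the section as a set of non-overlapping primitives; coordinates are from the bounding-box lower-left.
Vertical leg: 18 × 115, A = 2 070 mm², y = 57.5 mm, Ī = 2 281 313 mm⁴.
Horizontal leg (remainder): 72 × 18, A = 1 296 mm², y = 9 mm, Ī = 34 992 mm⁴.
Centroid: ȳ = ΣA·y / ΣA = 38.8262 mm.
Transfer each piece to the centroidal x-axis using Ī + A·d² with d = y − 38.8262:
  vertical leg: d = 18.6738 mm → contributes +3 003 144 mm⁴
  horizontal leg (remainder): d = -29.8262 mm → contributes +1 187 917 mm⁴
Total I = 4 191 060 mm⁴.

I_x ≈ 4.1911 × 10⁶ mm⁴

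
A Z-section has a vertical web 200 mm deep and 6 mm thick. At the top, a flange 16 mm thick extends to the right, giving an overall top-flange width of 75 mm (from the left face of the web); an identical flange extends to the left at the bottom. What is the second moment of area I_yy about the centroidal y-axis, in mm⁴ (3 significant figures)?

Split into non-overlapping primitives; take the origin at the lower-left of the bounding box.
Web: 6 × 200, A = 1 200 mm², x = 72 mm, Ī = 3 600 mm⁴.
Top flange (beyond web): 69 × 16, A = 1 104 mm², x = 109.5 mm, Ī = 438 012 mm⁴.
Bottom flange (beyond web): 69 × 16, A = 1 104 mm², x = 34.5 mm, Ī = 438 012 mm⁴.
Centroid: x̄ = ΣA·x / ΣA = 72 mm.
Transfer each piece to the centroidal y-axis using Ī + A·d² with d = x − 72:
  web: d = 0 mm → contributes +3 600 mm⁴
  top flange (beyond web): d = 37.5 mm → contributes +1 990 512 mm⁴
  bottom flange (beyond web): d = -37.5 mm → contributes +1 990 512 mm⁴
Total I = 3 984 624 mm⁴.

I_yy ≈ 3.98 × 10⁶ mm⁴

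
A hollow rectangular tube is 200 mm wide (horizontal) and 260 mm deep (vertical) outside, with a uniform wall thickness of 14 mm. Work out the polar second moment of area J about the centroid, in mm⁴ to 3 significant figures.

J ≈ 1.89 × 10⁸ mm⁴

Decompose the section into non-overlapping parts with the origin at the bottom-left of its bounding rectangle.
Outer rectangle: 200 × 260, A = 52 000 mm², y = 130 mm, Ī = 292 933 333 mm⁴.
Inner void (subtracted): 172 × 232, A = 39 904 mm², y = 130 mm, Ī = 178 982 741 mm⁴.
By symmetry the centroid is at mid-height, ȳ = 130 mm.
All pieces are centred on the centroidal x-axis, so I = ΣĪ (holes subtracted) = 113 950 592 mm⁴.
Repeating about the centroidal y-axis gives I_y = 74 956 672 mm⁴.
Polar second moment: J = I_x + I_y = 188 907 264 mm⁴.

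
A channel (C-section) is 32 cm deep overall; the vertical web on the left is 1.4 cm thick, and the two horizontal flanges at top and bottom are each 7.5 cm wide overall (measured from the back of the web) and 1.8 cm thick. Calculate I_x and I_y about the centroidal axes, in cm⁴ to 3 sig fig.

Decompose the section into non-overlapping parts with the origin at the bottom-left of its bounding rectangle.
Web: 1.4 × 32, A = 44.8 cm², y = 16 cm, Ī = 3822.9 cm⁴.
Top flange (beyond web): 6.1 × 1.8, A = 10.98 cm², y = 31.1 cm, Ī = 2.9646 cm⁴.
Bottom flange (beyond web): 6.1 × 1.8, A = 10.98 cm², y = 0.9 cm, Ī = 2.9646 cm⁴.
By symmetry the centroid is at mid-height, ȳ = 16 cm.
Transfer each piece to the centroidal x-axis using Ī + A·d² with d = y − 16:
  web: d = 0 cm → contributes +3822.9 cm⁴
  top flange (beyond web): d = 15.1 cm → contributes +2506.5 cm⁴
  bottom flange (beyond web): d = -15.1 cm → contributes +2506.5 cm⁴
Total I = 8 836 cm⁴.
For the y-axis: x̄ = 1.9335 cm.
Repeating about the centroidal y-axis gives I_y = 282.64 cm⁴.

I_x ≈ 8840 cm⁴, I_y ≈ 283 cm⁴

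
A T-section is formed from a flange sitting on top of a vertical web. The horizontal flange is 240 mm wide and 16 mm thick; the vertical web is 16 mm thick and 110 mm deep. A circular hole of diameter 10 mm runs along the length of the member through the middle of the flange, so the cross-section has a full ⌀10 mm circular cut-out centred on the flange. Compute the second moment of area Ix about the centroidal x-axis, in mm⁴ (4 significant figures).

Ix ≈ 6.615 × 10⁶ mm⁴

Break the section into simple shapes (no overlaps), measuring from the bottom-left corner of the bounding box.
Flange: 240 × 16, A = 3 840 mm², y = 118 mm, Ī = 81 920 mm⁴.
Web: 16 × 110, A = 1 760 mm², y = 55 mm, Ī = 1 774 667 mm⁴.
Hole (subtracted): ⌀10, A = 78.5398 mm², y = 118 mm, Ī = 490.874 mm⁴.
Centroid: ȳ = ΣA·y / ΣA = 97.9184 mm.
Transfer each piece to the centroidal x-axis using Ī + A·d² with d = y − 97.9184:
  flange: d = 20.0816 mm → contributes +1 630 486 mm⁴
  web: d = -42.9184 mm → contributes +5 016 561 mm⁴
  hole: d = 20.0816 mm → contributes −32163.8 mm⁴
Total I = 6 614 883 mm⁴.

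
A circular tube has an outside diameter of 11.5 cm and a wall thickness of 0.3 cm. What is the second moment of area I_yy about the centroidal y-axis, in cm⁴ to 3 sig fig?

Decompose the section into non-overlapping parts with the origin at the bottom-left of its bounding rectangle.
Outer circle: ⌀11.5, A = 103.87 cm², x = 5.75 cm, Ī = 858.54 cm⁴.
Bore (subtracted): ⌀10.9, A = 93.313 cm², x = 5.75 cm, Ī = 692.91 cm⁴.
By symmetry the centroid is at mid-width, x̄ = 5.75 cm.
All pieces are centred on the centroidal y-axis, so I = ΣĪ (holes subtracted) = 165.63 cm⁴.

I_yy ≈ 166 cm⁴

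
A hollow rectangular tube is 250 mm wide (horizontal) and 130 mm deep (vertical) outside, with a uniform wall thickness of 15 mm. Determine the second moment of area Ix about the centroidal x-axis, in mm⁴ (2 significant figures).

Break the section into simple shapes (no overlaps), measuring from the bottom-left corner of the bounding box.
Outer rectangle: 250 × 130, A = 32 500 mm², y = 65 mm, Ī = 45 770 833 mm⁴.
Inner void (subtracted): 220 × 100, A = 22 000 mm², y = 65 mm, Ī = 18 333 333 mm⁴.
By symmetry the centroid is at mid-height, ȳ = 65 mm.
All pieces are centred on the centroidal x-axis, so I = ΣĪ (holes subtracted) = 27 437 500 mm⁴.

Ix ≈ 2.7 × 10⁷ mm⁴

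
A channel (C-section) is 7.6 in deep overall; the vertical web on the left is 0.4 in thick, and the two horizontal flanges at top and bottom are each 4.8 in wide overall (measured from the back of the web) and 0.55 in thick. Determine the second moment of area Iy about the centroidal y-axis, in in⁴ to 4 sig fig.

Iy ≈ 18.60 in⁴

Treat the section as a set of non-overlapping primitives; coordinates are from the bounding-box lower-left.
Web: 0.4 × 7.6, A = 3.04 in², x = 0.2 in, Ī = 0.0405333 in⁴.
Top flange (beyond web): 4.4 × 0.55, A = 2.42 in², x = 2.6 in, Ī = 3.90427 in⁴.
Bottom flange (beyond web): 4.4 × 0.55, A = 2.42 in², x = 2.6 in, Ī = 3.90427 in⁴.
Centroid: x̄ = ΣA·x / ΣA = 1.67411 in.
Transfer each piece to the centroidal y-axis using Ī + A·d² with d = x − 1.67411:
  web: d = -1.47411 in → contributes +6.64647 in⁴
  top flange (beyond web): d = 0.925888 in → contributes +5.97886 in⁴
  bottom flange (beyond web): d = 0.925888 in → contributes +5.97886 in⁴
Total I = 18.6042 in⁴.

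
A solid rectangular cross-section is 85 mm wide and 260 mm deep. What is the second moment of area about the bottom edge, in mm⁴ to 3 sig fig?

I_base ≈ 4.98 × 10⁸ mm⁴

The section: 85 × 260, A = 22 100 mm², y = 130 mm, Ī = 124 496 667 mm⁴.
Transfer it to the base of the section using Ī + A·d² with d = y − 0:
  the section: d = 130 mm → contributes +497 986 667 mm⁴
Total I = 497 986 667 mm⁴.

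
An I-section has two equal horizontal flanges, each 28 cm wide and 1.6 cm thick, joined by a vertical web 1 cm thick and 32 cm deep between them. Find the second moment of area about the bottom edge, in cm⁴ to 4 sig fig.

I_base ≈ 6.571 × 10⁴ cm⁴

Split into non-overlapping primitives; take the origin at the lower-left of the bounding box.
Bottom flange: 28 × 1.6, A = 44.8 cm², y = 0.8 cm, Ī = 9.55733 cm⁴.
Web: 1 × 32, A = 32 cm², y = 17.6 cm, Ī = 2730.67 cm⁴.
Top flange: 28 × 1.6, A = 44.8 cm², y = 34.4 cm, Ī = 9.55733 cm⁴.
Transfer each piece to the base of the section using Ī + A·d² with d = y − 0:
  bottom flange: d = 0.8 cm → contributes +38.2293 cm⁴
  web: d = 17.6 cm → contributes +12 643 cm⁴
  top flange: d = 34.4 cm → contributes +53024.1 cm⁴
Total I = 65705.3 cm⁴.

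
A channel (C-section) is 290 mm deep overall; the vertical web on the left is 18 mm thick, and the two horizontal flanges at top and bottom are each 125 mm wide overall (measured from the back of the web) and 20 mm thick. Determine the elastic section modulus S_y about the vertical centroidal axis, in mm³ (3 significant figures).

Decompose the section into non-overlapping parts with the origin at the bottom-left of its bounding rectangle.
Web: 18 × 290, A = 5 220 mm², x = 9 mm, Ī = 140 940 mm⁴.
Top flange (beyond web): 107 × 20, A = 2 140 mm², x = 71.5 mm, Ī = 2 041 738 mm⁴.
Bottom flange (beyond web): 107 × 20, A = 2 140 mm², x = 71.5 mm, Ī = 2 041 738 mm⁴.
Centroid: x̄ = ΣA·x / ΣA = 37.158 mm.
Transfer each piece to the vertical centroidal axis using Ī + A·d² with d = x − 37.158:
  web: d = -28.158 mm → contributes +4 279 706 mm⁴
  top flange (beyond web): d = 34.342 mm → contributes +4 565 612 mm⁴
  bottom flange (beyond web): d = 34.342 mm → contributes +4 565 612 mm⁴
Total I = 13 410 930 mm⁴.
Extreme fibre distance c = 87.842 mm; S = I/c = 152 671 mm³.

S_y ≈ 1.53 × 10⁵ mm³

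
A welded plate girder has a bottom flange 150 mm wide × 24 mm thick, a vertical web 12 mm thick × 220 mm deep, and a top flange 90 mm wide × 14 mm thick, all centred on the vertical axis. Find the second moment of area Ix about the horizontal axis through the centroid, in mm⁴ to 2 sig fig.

Split into non-overlapping primitives; take the origin at the lower-left of the bounding box.
Bottom plate: 150 × 24, A = 3 600 mm², y = 12 mm, Ī = 172 800 mm⁴.
Web plate: 12 × 220, A = 2 640 mm², y = 134 mm, Ī = 10 648 000 mm⁴.
Top plate: 90 × 14, A = 1 260 mm², y = 251 mm, Ī = 20 580 mm⁴.
Centroid: ȳ = ΣA·y / ΣA = 95.1 mm.
Transfer each piece to the horizontal axis through the centroid using Ī + A·d² with d = y − 95.1:
  bottom plate: d = -83.1 mm → contributes +25 030 603 mm⁴
  web plate: d = 38.9 mm → contributes +14 643 696 mm⁴
  top plate: d = 155.9 mm → contributes +30 646 212 mm⁴
Total I = 70 320 511 mm⁴.

Ix ≈ 7.0 × 10⁷ mm⁴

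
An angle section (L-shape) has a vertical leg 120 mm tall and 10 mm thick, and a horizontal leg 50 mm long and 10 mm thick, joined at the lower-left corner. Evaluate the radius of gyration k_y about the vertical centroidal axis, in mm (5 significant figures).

k_y ≈ 12.521 mm

Split into non-overlapping primitives; take the origin at the lower-left of the bounding box.
Vertical leg: 10 × 120, A = 1 200 mm², x = 5 mm, Ī = 10 000 mm⁴.
Horizontal leg (remainder): 40 × 10, A = 400 mm², x = 30 mm, Ī = 53333.33 mm⁴.
Centroid: x̄ = ΣA·x / ΣA = 11.25 mm.
Transfer each piece to the vertical centroidal axis using Ī + A·d² with d = x − 11.25:
  vertical leg: d = -6.25 mm → contributes +56 875 mm⁴
  horizontal leg (remainder): d = 18.75 mm → contributes +193958.3 mm⁴
Total I = 250833.3 mm⁴.
Radius of gyration: k = √(I/A) = √(250833.3 / 1 600) = 12.52082 mm.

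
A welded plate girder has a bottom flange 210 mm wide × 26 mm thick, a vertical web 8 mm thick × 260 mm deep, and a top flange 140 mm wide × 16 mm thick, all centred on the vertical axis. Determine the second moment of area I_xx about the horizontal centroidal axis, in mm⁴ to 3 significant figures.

I_xx ≈ 1.44 × 10⁸ mm⁴

Treat the section as a set of non-overlapping primitives; coordinates are from the bounding-box lower-left.
Bottom plate: 210 × 26, A = 5 460 mm², y = 13 mm, Ī = 307 580 mm⁴.
Web plate: 8 × 260, A = 2 080 mm², y = 156 mm, Ī = 11 717 333 mm⁴.
Top plate: 140 × 16, A = 2 240 mm², y = 294 mm, Ī = 47 787 mm⁴.
Centroid: ȳ = ΣA·y / ΣA = 107.77 mm.
Transfer each piece to the horizontal centroidal axis using Ī + A·d² with d = y − 107.77:
  bottom plate: d = -94.773 mm → contributes +49 348 878 mm⁴
  web plate: d = 48.227 mm → contributes +16 555 087 mm⁴
  top plate: d = 186.23 mm → contributes +77 732 092 mm⁴
Total I = 143 636 056 mm⁴.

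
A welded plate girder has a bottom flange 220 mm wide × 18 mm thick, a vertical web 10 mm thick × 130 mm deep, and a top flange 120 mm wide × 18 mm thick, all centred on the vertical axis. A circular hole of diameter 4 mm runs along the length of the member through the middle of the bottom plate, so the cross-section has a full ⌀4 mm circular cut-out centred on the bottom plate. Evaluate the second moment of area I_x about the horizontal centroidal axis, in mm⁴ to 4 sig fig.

Break the section into simple shapes (no overlaps), measuring from the bottom-left corner of the bounding box.
Bottom plate: 220 × 18, A = 3 960 mm², y = 9 mm, Ī = 106 920 mm⁴.
Web plate: 10 × 130, A = 1 300 mm², y = 83 mm, Ī = 1 830 833 mm⁴.
Top plate: 120 × 18, A = 2 160 mm², y = 157 mm, Ī = 58 320 mm⁴.
Hole (subtracted): ⌀4, A = 12.5664 mm², y = 9 mm, Ī = 12.5664 mm⁴.
Centroid: ȳ = ΣA·y / ΣA = 65.1436 mm.
Transfer each piece to the horizontal centroidal axis using Ī + A·d² with d = y − 65.1436:
  bottom plate: d = -56.1436 mm → contributes +12 589 252 mm⁴
  web plate: d = 17.8564 mm → contributes +2 245 340 mm⁴
  top plate: d = 91.8564 mm → contributes +18 283 532 mm⁴
  hole: d = -56.1436 mm → contributes −39623.1 mm⁴
Total I = 33 078 500 mm⁴.

I_x ≈ 3.308 × 10⁷ mm⁴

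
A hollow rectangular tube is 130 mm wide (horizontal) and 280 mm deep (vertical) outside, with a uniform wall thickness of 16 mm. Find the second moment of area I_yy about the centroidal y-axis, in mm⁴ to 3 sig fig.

I_yy ≈ 3.18 × 10⁷ mm⁴

Break the section into simple shapes (no overlaps), measuring from the bottom-left corner of the bounding box.
Outer rectangle: 130 × 280, A = 36 400 mm², x = 65 mm, Ī = 51 263 333 mm⁴.
Inner void (subtracted): 98 × 248, A = 24 304 mm², x = 65 mm, Ī = 19 451 301 mm⁴.
By symmetry the centroid is at mid-width, x̄ = 65 mm.
All pieces are centred on the centroidal y-axis, so I = ΣĪ (holes subtracted) = 31 812 032 mm⁴.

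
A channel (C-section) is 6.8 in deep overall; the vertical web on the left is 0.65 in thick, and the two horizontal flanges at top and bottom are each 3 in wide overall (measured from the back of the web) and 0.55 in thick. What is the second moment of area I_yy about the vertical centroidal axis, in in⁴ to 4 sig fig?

Split into non-overlapping primitives; take the origin at the lower-left of the bounding box.
Web: 0.65 × 6.8, A = 4.42 in², x = 0.325 in, Ī = 0.155621 in⁴.
Top flange (beyond web): 2.35 × 0.55, A = 1.2925 in², x = 1.825 in, Ī = 0.594819 in⁴.
Bottom flange (beyond web): 2.35 × 0.55, A = 1.2925 in², x = 1.825 in, Ī = 0.594819 in⁴.
Centroid: x̄ = ΣA·x / ΣA = 0.878533 in.
Transfer each piece to the vertical centroidal axis using Ī + A·d² with d = x − 0.878533:
  web: d = -0.553533 in → contributes +1.5099 in⁴
  top flange (beyond web): d = 0.946467 in → contributes +1.75264 in⁴
  bottom flange (beyond web): d = 0.946467 in → contributes +1.75264 in⁴
Total I = 5.01518 in⁴.

I_yy ≈ 5.015 in⁴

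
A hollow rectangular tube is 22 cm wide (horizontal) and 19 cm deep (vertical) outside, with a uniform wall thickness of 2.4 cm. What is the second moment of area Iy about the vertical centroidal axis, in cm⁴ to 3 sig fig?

Iy ≈ 1.08 × 10⁴ cm⁴

Treat the section as a set of non-overlapping primitives; coordinates are from the bounding-box lower-left.
Outer rectangle: 22 × 19, A = 418 cm², x = 11 cm, Ī = 16 859 cm⁴.
Inner void (subtracted): 17.2 × 14.2, A = 244.24 cm², x = 11 cm, Ī = 6021.3 cm⁴.
By symmetry the centroid is at mid-width, x̄ = 11 cm.
All pieces are centred on the vertical centroidal axis, so I = ΣĪ (holes subtracted) = 10 838 cm⁴.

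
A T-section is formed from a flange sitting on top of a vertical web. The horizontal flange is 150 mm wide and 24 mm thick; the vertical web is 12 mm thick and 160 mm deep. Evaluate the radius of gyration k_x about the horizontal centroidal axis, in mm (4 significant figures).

Decompose the section into non-overlapping parts with the origin at the bottom-left of its bounding rectangle.
Flange: 150 × 24, A = 3 600 mm², y = 172 mm, Ī = 172 800 mm⁴.
Web: 12 × 160, A = 1 920 mm², y = 80 mm, Ī = 4 096 000 mm⁴.
Centroid: ȳ = ΣA·y / ΣA = 140 mm.
Transfer each piece to the horizontal centroidal axis using Ī + A·d² with d = y − 140:
  flange: d = 32 mm → contributes +3 859 200 mm⁴
  web: d = -60 mm → contributes +11 008 000 mm⁴
Total I = 14 867 200 mm⁴.
Radius of gyration: k = √(I/A) = √(14 867 200 / 5 520) = 51.8973 mm.

k_x ≈ 51.90 mm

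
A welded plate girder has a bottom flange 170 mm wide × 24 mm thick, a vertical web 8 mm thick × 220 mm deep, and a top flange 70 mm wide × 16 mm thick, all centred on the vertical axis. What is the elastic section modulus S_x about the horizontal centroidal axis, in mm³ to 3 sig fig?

S_x ≈ 3.61 × 10⁵ mm³

Break the section into simple shapes (no overlaps), measuring from the bottom-left corner of the bounding box.
Bottom plate: 170 × 24, A = 4 080 mm², y = 12 mm, Ī = 195 840 mm⁴.
Web plate: 8 × 220, A = 1 760 mm², y = 134 mm, Ī = 7 098 667 mm⁴.
Top plate: 70 × 16, A = 1 120 mm², y = 252 mm, Ī = 23 893 mm⁴.
Centroid: ȳ = ΣA·y / ΣA = 81.471 mm.
Transfer each piece to the horizontal centroidal axis using Ī + A·d² with d = y − 81.471:
  bottom plate: d = -69.471 mm → contributes +19 886 967 mm⁴
  web plate: d = 52.529 mm → contributes +11 954 978 mm⁴
  top plate: d = 170.53 mm → contributes +32 593 549 mm⁴
Total I = 64 435 494 mm⁴.
Extreme fibre distance c = 178.53 mm; S = I/c = 360 925 mm³.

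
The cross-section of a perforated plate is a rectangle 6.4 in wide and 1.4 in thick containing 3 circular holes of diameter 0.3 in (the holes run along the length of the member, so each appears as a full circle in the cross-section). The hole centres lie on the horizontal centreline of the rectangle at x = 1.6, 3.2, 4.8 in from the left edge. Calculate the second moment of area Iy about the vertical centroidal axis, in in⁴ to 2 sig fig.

Iy ≈ 30 in⁴

Split into non-overlapping primitives; take the origin at the lower-left of the bounding box.
Plate: 6.4 × 1.4, A = 8.96 in², x = 3.2 in, Ī = 30.58 in⁴.
Hole 1 (subtracted): ⌀0.3, A = 0.07069 in², x = 1.6 in, Ī = 0.0003976 in⁴.
Hole 2 (subtracted): ⌀0.3, A = 0.07069 in², x = 3.2 in, Ī = 0.0003976 in⁴.
Hole 3 (subtracted): ⌀0.3, A = 0.07069 in², x = 4.8 in, Ī = 0.0003976 in⁴.
By symmetry the centroid is at mid-width, x̄ = 3.2 in.
Transfer each piece to the vertical centroidal axis using Ī + A·d² with d = x − 3.2:
  plate: d = 0 in → contributes +30.58 in⁴
  hole 1: d = -1.6 in → contributes −0.1814 in⁴
  hole 2: d = 0 in → contributes −0.0003976 in⁴
  hole 3: d = 1.6 in → contributes −0.1814 in⁴
Total I = 30.22 in⁴.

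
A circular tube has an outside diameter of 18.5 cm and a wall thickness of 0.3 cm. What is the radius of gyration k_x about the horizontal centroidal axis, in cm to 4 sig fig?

k_x ≈ 6.436 cm

Decompose the section into non-overlapping parts with the origin at the bottom-left of its bounding rectangle.
Outer circle: ⌀18.5, A = 268.803 cm², y = 9.25 cm, Ī = 5749.85 cm⁴.
Bore (subtracted): ⌀17.9, A = 251.649 cm², y = 9.25 cm, Ī = 5039.44 cm⁴.
By symmetry the centroid is at mid-height, ȳ = 9.25 cm.
All pieces are centred on the horizontal centroidal axis, so I = ΣĪ (holes subtracted) = 710.417 cm⁴.
Radius of gyration: k = √(I/A) = √(710.417 / 17.1531) = 6.43555 cm.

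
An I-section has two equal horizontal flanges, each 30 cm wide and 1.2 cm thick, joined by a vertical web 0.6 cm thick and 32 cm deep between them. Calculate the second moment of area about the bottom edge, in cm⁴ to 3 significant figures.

I_base ≈ 4.85 × 10⁴ cm⁴

Split into non-overlapping primitives; take the origin at the lower-left of the bounding box.
Bottom flange: 30 × 1.2, A = 36 cm², y = 0.6 cm, Ī = 4.32 cm⁴.
Web: 0.6 × 32, A = 19.2 cm², y = 17.2 cm, Ī = 1638.4 cm⁴.
Top flange: 30 × 1.2, A = 36 cm², y = 33.8 cm, Ī = 4.32 cm⁴.
Transfer each piece to the base of the section using Ī + A·d² with d = y − 0:
  bottom flange: d = 0.6 cm → contributes +17.28 cm⁴
  web: d = 17.2 cm → contributes +7318.5 cm⁴
  top flange: d = 33.8 cm → contributes +41 132 cm⁴
Total I = 48 468 cm⁴.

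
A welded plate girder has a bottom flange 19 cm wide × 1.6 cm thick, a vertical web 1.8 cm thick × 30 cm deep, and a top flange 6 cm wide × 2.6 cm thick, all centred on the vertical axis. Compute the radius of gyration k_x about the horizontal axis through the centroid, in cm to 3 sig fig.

k_x ≈ 12.4 cm

Break the section into simple shapes (no overlaps), measuring from the bottom-left corner of the bounding box.
Bottom plate: 19 × 1.6, A = 30.4 cm², y = 0.8 cm, Ī = 6.4853 cm⁴.
Web plate: 1.8 × 30, A = 54 cm², y = 16.6 cm, Ī = 4 050 cm⁴.
Top plate: 6 × 2.6, A = 15.6 cm², y = 32.9 cm, Ī = 8.788 cm⁴.
Centroid: ȳ = ΣA·y / ΣA = 14.34 cm.
Transfer each piece to the horizontal axis through the centroid using Ī + A·d² with d = y − 14.34:
  bottom plate: d = -13.54 cm → contributes +5579.4 cm⁴
  web plate: d = 2.2604 cm → contributes +4325.9 cm⁴
  top plate: d = 18.56 cm → contributes +5382.8 cm⁴
Total I = 15 288 cm⁴.
Radius of gyration: k = √(I/A) = √(15 288 / 100) = 12.365 cm.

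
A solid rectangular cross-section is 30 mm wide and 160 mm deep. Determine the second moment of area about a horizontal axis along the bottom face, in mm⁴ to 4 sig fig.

I_base ≈ 4.096 × 10⁷ mm⁴

The section: 30 × 160, A = 4 800 mm², y = 80 mm, Ī = 10 240 000 mm⁴.
Transfer it to the bottom edge using Ī + A·d² with d = y − 0:
  the section: d = 80 mm → contributes +40 960 000 mm⁴
Total I = 40 960 000 mm⁴.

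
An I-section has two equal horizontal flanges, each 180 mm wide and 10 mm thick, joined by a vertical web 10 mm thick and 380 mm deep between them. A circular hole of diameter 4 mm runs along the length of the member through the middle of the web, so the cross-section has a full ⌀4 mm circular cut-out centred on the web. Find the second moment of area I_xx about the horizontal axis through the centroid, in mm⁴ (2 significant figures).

Decompose the section into non-overlapping parts with the origin at the bottom-left of its bounding rectangle.
Bottom flange: 180 × 10, A = 1 800 mm², y = 5 mm, Ī = 15 000 mm⁴.
Web: 10 × 380, A = 3 800 mm², y = 200 mm, Ī = 45 726 667 mm⁴.
Top flange: 180 × 10, A = 1 800 mm², y = 395 mm, Ī = 15 000 mm⁴.
Hole (subtracted): ⌀4, A = 12.57 mm², y = 200 mm, Ī = 12.57 mm⁴.
By symmetry the centroid is at mid-height, ȳ = 200 mm.
Transfer each piece to the horizontal axis through the centroid using Ī + A·d² with d = y − 200:
  bottom flange: d = -195 mm → contributes +68 460 000 mm⁴
  web: d = 0 mm → contributes +45 726 667 mm⁴
  top flange: d = 195 mm → contributes +68 460 000 mm⁴
  hole: d = 0 mm → contributes −12.57 mm⁴
Total I = 182 646 654 mm⁴.

I_xx ≈ 1.8 × 10⁸ mm⁴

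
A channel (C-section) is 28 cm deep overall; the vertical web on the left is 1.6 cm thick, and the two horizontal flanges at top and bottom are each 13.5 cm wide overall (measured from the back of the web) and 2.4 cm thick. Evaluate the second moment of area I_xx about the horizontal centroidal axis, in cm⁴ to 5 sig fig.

Break the section into simple shapes (no overlaps), measuring from the bottom-left corner of the bounding box.
Web: 1.6 × 28, A = 44.8 cm², y = 14 cm, Ī = 2926.933 cm⁴.
Top flange (beyond web): 11.9 × 2.4, A = 28.56 cm², y = 26.8 cm, Ī = 13.7088 cm⁴.
Bottom flange (beyond web): 11.9 × 2.4, A = 28.56 cm², y = 1.2 cm, Ī = 13.7088 cm⁴.
By symmetry the centroid is at mid-height, ȳ = 14 cm.
Transfer each piece to the horizontal centroidal axis using Ī + A·d² with d = y − 14:
  web: d = 0 cm → contributes +2926.933 cm⁴
  top flange (beyond web): d = 12.8 cm → contributes +4692.979 cm⁴
  bottom flange (beyond web): d = -12.8 cm → contributes +4692.979 cm⁴
Total I = 12312.89 cm⁴.

I_xx ≈ 1.2313 × 10⁴ cm⁴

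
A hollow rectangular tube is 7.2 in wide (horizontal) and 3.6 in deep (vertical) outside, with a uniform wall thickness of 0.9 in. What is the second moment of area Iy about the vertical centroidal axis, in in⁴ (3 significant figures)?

Iy ≈ 88.4 in⁴

Split into non-overlapping primitives; take the origin at the lower-left of the bounding box.
Outer rectangle: 7.2 × 3.6, A = 25.92 in², x = 3.6 in, Ī = 111.97 in⁴.
Inner void (subtracted): 5.4 × 1.8, A = 9.72 in², x = 3.6 in, Ī = 23.62 in⁴.
By symmetry the centroid is at mid-width, x̄ = 3.6 in.
All pieces are centred on the vertical centroidal axis, so I = ΣĪ (holes subtracted) = 88.355 in⁴.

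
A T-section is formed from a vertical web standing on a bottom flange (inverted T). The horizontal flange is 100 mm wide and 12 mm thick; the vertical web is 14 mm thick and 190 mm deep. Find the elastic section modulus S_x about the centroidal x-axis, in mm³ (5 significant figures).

Break the section into simple shapes (no overlaps), measuring from the bottom-left corner of the bounding box.
Flange: 100 × 12, A = 1 200 mm², y = 6 mm, Ī = 14 400 mm⁴.
Web: 14 × 190, A = 2 660 mm², y = 107 mm, Ī = 8 002 167 mm⁴.
Centroid: ȳ = ΣA·y / ΣA = 75.60104 mm.
Transfer each piece to the centroidal x-axis using Ī + A·d² with d = y − 75.60104:
  flange: d = -69.60104 mm → contributes +5 827 565 mm⁴
  web: d = 31.39896 mm → contributes +10 624 647 mm⁴
Total I = 16 452 212 mm⁴.
Extreme fibre distance c = 126.399 mm; S = I/c = 130 161 mm³.

S_x ≈ 1.3016 × 10⁵ mm³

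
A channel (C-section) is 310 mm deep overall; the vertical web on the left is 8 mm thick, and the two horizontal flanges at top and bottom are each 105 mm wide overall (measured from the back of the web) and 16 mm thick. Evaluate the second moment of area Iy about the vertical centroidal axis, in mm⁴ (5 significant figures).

Split into non-overlapping primitives; take the origin at the lower-left of the bounding box.
Web: 8 × 310, A = 2 480 mm², x = 4 mm, Ī = 13226.67 mm⁴.
Top flange (beyond web): 97 × 16, A = 1 552 mm², x = 56.5 mm, Ī = 1 216 897 mm⁴.
Bottom flange (beyond web): 97 × 16, A = 1 552 mm², x = 56.5 mm, Ī = 1 216 897 mm⁴.
Centroid: x̄ = ΣA·x / ΣA = 33.18338 mm.
Transfer each piece to the vertical centroidal axis using Ī + A·d² with d = x − 33.18338:
  web: d = -29.18338 mm → contributes +2 125 368 mm⁴
  top flange (beyond web): d = 23.31662 mm → contributes +2 060 665 mm⁴
  bottom flange (beyond web): d = 23.31662 mm → contributes +2 060 665 mm⁴
Total I = 6 246 698 mm⁴.

Iy ≈ 6.2467 × 10⁶ mm⁴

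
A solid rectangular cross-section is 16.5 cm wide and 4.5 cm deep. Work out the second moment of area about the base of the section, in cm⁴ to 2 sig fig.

The section: 16.5 × 4.5, A = 74.25 cm², y = 2.25 cm, Ī = 125.3 cm⁴.
Transfer it to a horizontal axis along the bottom face using Ī + A·d² with d = y − 0:
  the section: d = 2.25 cm → contributes +501.2 cm⁴
Total I = 501.2 cm⁴.

I_base ≈ 500 cm⁴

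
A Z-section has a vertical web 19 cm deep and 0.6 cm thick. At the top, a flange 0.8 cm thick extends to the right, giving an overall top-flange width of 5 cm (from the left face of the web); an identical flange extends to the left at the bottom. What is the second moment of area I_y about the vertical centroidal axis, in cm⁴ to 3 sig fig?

I_y ≈ 55.7 cm⁴

Treat the section as a set of non-overlapping primitives; coordinates are from the bounding-box lower-left.
Web: 0.6 × 19, A = 11.4 cm², x = 4.7 cm, Ī = 0.342 cm⁴.
Top flange (beyond web): 4.4 × 0.8, A = 3.52 cm², x = 7.2 cm, Ī = 5.6789 cm⁴.
Bottom flange (beyond web): 4.4 × 0.8, A = 3.52 cm², x = 2.2 cm, Ī = 5.6789 cm⁴.
Centroid: x̄ = ΣA·x / ΣA = 4.7 cm.
Transfer each piece to the vertical centroidal axis using Ī + A·d² with d = x − 4.7:
  web: d = 0 cm → contributes +0.342 cm⁴
  top flange (beyond web): d = 2.5 cm → contributes +27.679 cm⁴
  bottom flange (beyond web): d = -2.5 cm → contributes +27.679 cm⁴
Total I = 55.7 cm⁴.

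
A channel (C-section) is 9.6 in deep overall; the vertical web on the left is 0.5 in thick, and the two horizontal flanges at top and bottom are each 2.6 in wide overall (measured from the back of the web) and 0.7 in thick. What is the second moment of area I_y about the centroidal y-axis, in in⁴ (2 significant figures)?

I_y ≈ 4.3 in⁴

Split into non-overlapping primitives; take the origin at the lower-left of the bounding box.
Web: 0.5 × 9.6, A = 4.8 in², x = 0.25 in, Ī = 0.1 in⁴.
Top flange (beyond web): 2.1 × 0.7, A = 1.47 in², x = 1.55 in, Ī = 0.5402 in⁴.
Bottom flange (beyond web): 2.1 × 0.7, A = 1.47 in², x = 1.55 in, Ī = 0.5402 in⁴.
Centroid: x̄ = ΣA·x / ΣA = 0.7438 in.
Transfer each piece to the centroidal y-axis using Ī + A·d² with d = x − 0.7438:
  web: d = -0.4938 in → contributes +1.27 in⁴
  top flange (beyond web): d = 0.8062 in → contributes +1.496 in⁴
  bottom flange (beyond web): d = 0.8062 in → contributes +1.496 in⁴
Total I = 4.262 in⁴.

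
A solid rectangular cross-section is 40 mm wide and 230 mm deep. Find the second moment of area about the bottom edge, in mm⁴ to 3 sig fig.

I_base ≈ 1.62 × 10⁸ mm⁴

The section: 40 × 230, A = 9 200 mm², y = 115 mm, Ī = 40 556 667 mm⁴.
Transfer it to a horizontal axis along the bottom face using Ī + A·d² with d = y − 0:
  the section: d = 115 mm → contributes +162 226 667 mm⁴
Total I = 162 226 667 mm⁴.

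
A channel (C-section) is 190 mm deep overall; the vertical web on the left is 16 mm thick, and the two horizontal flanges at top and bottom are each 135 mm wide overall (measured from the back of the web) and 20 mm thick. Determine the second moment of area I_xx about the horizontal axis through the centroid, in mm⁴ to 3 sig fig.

Decompose the section into non-overlapping parts with the origin at the bottom-left of its bounding rectangle.
Web: 16 × 190, A = 3 040 mm², y = 95 mm, Ī = 9 145 333 mm⁴.
Top flange (beyond web): 119 × 20, A = 2 380 mm², y = 180 mm, Ī = 79 333 mm⁴.
Bottom flange (beyond web): 119 × 20, A = 2 380 mm², y = 10 mm, Ī = 79 333 mm⁴.
By symmetry the centroid is at mid-height, ȳ = 95 mm.
Transfer each piece to the horizontal axis through the centroid using Ī + A·d² with d = y − 95:
  web: d = 0 mm → contributes +9 145 333 mm⁴
  top flange (beyond web): d = 85 mm → contributes +17 274 833 mm⁴
  bottom flange (beyond web): d = -85 mm → contributes +17 274 833 mm⁴
Total I = 43 695 000 mm⁴.

I_xx ≈ 4.37 × 10⁷ mm⁴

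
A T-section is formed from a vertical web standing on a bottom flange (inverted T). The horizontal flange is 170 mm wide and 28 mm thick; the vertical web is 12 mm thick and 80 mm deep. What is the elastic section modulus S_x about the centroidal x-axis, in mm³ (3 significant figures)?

Treat the section as a set of non-overlapping primitives; coordinates are from the bounding-box lower-left.
Flange: 170 × 28, A = 4 760 mm², y = 14 mm, Ī = 310 987 mm⁴.
Web: 12 × 80, A = 960 mm², y = 68 mm, Ī = 512 000 mm⁴.
Centroid: ȳ = ΣA·y / ΣA = 23.063 mm.
Transfer each piece to the centroidal x-axis using Ī + A·d² with d = y − 23.063:
  flange: d = -9.0629 mm → contributes +701 958 mm⁴
  web: d = 44.937 mm → contributes +2 450 566 mm⁴
Total I = 3 152 524 mm⁴.
Extreme fibre distance c = 84.937 mm; S = I/c = 37 116 mm³.

S_x ≈ 3.71 × 10⁴ mm³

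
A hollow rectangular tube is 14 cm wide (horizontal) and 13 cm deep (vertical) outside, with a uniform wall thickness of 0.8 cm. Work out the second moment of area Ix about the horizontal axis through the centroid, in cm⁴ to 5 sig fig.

Split into non-overlapping primitives; take the origin at the lower-left of the bounding box.
Outer rectangle: 14 × 13, A = 182 cm², y = 6.5 cm, Ī = 2563.167 cm⁴.
Inner void (subtracted): 12.4 × 11.4, A = 141.36 cm², y = 6.5 cm, Ī = 1530.929 cm⁴.
By symmetry the centroid is at mid-height, ȳ = 6.5 cm.
All pieces are centred on the horizontal axis through the centroid, so I = ΣĪ (holes subtracted) = 1032.238 cm⁴.

Ix ≈ 1032.2 cm⁴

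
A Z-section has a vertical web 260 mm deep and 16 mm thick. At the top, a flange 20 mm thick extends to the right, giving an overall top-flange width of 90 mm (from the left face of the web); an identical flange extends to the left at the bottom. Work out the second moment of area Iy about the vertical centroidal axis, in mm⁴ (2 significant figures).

Decompose the section into non-overlapping parts with the origin at the bottom-left of its bounding rectangle.
Web: 16 × 260, A = 4 160 mm², x = 82 mm, Ī = 88 747 mm⁴.
Top flange (beyond web): 74 × 20, A = 1 480 mm², x = 127 mm, Ī = 675 373 mm⁴.
Bottom flange (beyond web): 74 × 20, A = 1 480 mm², x = 37 mm, Ī = 675 373 mm⁴.
Centroid: x̄ = ΣA·x / ΣA = 82 mm.
Transfer each piece to the vertical centroidal axis using Ī + A·d² with d = x − 82:
  web: d = 0 mm → contributes +88 747 mm⁴
  top flange (beyond web): d = 45 mm → contributes +3 672 373 mm⁴
  bottom flange (beyond web): d = -45 mm → contributes +3 672 373 mm⁴
Total I = 7 433 493 mm⁴.

Iy ≈ 7.4 × 10⁶ mm⁴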